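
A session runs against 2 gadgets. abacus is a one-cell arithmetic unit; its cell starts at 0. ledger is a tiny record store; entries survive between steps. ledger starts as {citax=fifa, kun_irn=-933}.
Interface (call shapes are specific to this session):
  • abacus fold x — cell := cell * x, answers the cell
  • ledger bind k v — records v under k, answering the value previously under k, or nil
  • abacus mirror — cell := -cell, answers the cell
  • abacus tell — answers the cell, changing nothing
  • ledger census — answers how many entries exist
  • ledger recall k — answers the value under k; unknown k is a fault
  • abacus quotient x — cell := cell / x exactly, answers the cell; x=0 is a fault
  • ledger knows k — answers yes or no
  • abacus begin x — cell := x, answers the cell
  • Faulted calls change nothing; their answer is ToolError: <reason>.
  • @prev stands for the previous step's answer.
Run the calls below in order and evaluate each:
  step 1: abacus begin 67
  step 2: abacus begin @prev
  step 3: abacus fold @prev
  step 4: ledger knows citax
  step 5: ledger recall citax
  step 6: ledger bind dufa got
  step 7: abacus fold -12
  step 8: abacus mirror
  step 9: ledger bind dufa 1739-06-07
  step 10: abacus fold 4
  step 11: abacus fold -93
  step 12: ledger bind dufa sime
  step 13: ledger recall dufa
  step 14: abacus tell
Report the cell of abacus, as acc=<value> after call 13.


$ abacus begin x: 67
= 67
$ abacus begin x: @prev
= 67
$ abacus fold x: @prev
= 4489
$ ledger knows k: citax
= yes
$ ledger recall k: citax
= fifa
$ ledger bind k: dufa v: got
= nil
$ abacus fold x: -12
= -53868
$ abacus mirror
= 53868
$ ledger bind k: dufa v: 1739-06-07
= got
$ abacus fold x: 4
= 215472
$ abacus fold x: -93
= -20038896
$ ledger bind k: dufa v: sime
= 1739-06-07
$ ledger recall k: dufa
= sime
$ abacus tell
= -20038896

Answer: acc=-20038896


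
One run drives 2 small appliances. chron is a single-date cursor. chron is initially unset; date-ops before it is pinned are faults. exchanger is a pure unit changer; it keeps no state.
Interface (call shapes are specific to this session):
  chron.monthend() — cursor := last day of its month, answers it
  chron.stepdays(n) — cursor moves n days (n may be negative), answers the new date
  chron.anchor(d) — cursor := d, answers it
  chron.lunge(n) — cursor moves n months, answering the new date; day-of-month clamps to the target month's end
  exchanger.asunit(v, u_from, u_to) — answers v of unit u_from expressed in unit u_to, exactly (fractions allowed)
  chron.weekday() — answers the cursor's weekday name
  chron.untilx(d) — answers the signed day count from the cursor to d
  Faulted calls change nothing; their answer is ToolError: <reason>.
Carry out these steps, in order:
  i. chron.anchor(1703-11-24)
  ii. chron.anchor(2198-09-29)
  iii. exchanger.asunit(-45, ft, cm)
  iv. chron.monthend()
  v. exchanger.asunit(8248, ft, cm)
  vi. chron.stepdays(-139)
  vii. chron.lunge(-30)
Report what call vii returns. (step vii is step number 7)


Answer: 2195-11-14

Derivation:
Next I call anchor with d→1703-11-24, giving 1703-11-24.
Now I run anchor with d→2198-09-29, — result: 2198-09-29.
I use asunit with v→-45, u_from→ft, u_to→cm, → -6858/5.
I use monthend(), — result: 2198-09-30.
I try asunit with v→8248, u_from→ft, u_to→cm, yielding 6284976/25.
I try stepdays with n→-139, and get 2198-05-14.
I try lunge with n→-30, which returns 2195-11-14.


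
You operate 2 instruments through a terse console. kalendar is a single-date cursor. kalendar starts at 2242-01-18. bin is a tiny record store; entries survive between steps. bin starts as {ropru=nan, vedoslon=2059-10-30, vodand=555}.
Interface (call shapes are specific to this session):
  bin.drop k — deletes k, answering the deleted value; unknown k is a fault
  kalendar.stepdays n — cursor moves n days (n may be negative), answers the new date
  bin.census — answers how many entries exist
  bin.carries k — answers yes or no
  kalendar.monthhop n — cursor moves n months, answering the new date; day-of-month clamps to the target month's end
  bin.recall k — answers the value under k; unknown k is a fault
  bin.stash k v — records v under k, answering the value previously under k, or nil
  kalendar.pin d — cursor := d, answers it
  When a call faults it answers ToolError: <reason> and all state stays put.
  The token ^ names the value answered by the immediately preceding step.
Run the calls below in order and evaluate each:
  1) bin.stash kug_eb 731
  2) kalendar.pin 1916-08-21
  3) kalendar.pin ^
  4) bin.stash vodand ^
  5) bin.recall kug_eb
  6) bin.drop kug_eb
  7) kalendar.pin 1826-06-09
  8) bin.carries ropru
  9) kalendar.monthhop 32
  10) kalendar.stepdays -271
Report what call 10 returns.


==> stash(k→kug_eb, v→731)
<== nil
==> pin(d→1916-08-21)
<== 1916-08-21
==> pin(d→^)
<== 1916-08-21
==> stash(k→vodand, v→^)
<== 555
==> recall(k→kug_eb)
<== 731
==> drop(k→kug_eb)
<== 731
==> pin(d→1826-06-09)
<== 1826-06-09
==> carries(k→ropru)
<== yes
==> monthhop(n→32)
<== 1829-02-09
==> stepdays(n→-271)
<== 1828-05-14

Answer: 1828-05-14


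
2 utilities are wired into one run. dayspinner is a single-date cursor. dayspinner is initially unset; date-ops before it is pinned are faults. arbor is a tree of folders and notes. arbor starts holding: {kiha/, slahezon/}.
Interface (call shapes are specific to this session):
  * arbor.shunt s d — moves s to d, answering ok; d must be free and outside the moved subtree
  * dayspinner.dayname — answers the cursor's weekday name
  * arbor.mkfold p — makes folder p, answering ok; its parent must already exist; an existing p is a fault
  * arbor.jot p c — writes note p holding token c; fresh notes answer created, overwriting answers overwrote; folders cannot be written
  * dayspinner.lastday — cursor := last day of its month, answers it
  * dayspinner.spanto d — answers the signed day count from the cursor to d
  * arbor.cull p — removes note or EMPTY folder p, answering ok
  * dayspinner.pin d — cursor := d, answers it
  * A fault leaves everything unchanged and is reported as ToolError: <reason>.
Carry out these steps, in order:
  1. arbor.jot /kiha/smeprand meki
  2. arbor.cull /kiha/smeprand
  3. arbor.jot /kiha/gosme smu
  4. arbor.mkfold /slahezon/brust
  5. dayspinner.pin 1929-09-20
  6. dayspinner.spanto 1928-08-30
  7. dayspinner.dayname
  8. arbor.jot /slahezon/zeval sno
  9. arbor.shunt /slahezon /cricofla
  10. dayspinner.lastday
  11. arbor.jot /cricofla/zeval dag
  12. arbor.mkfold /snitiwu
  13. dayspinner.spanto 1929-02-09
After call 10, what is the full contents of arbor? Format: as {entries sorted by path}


Answer: {cricofla/, cricofla/brust/, cricofla/zeval=sno, kiha/, kiha/gosme=smu}

Derivation:
Now I run arbor.jot(/kiha/smeprand, meki), giving created.
I use arbor.cull(/kiha/smeprand), and get ok.
Now I run arbor.jot(/kiha/gosme, smu), giving created.
Then arbor.mkfold(/slahezon/brust), which returns ok.
Now I run dayspinner.pin(1929-09-20), which returns 1929-09-20.
Using dayspinner.spanto(1928-08-30), giving -386.
I invoke dayspinner.dayname, and see Friday.
I use arbor.jot(/slahezon/zeval, sno), and observe created.
Using arbor.shunt(/slahezon, /cricofla): ok.
Calling dayspinner.lastday, and observe 1929-09-30.
Calling arbor.jot(/cricofla/zeval, dag), and get overwrote.
Calling arbor.mkfold(/snitiwu), and get ok.
Calling dayspinner.spanto(1929-02-09), and see -233.


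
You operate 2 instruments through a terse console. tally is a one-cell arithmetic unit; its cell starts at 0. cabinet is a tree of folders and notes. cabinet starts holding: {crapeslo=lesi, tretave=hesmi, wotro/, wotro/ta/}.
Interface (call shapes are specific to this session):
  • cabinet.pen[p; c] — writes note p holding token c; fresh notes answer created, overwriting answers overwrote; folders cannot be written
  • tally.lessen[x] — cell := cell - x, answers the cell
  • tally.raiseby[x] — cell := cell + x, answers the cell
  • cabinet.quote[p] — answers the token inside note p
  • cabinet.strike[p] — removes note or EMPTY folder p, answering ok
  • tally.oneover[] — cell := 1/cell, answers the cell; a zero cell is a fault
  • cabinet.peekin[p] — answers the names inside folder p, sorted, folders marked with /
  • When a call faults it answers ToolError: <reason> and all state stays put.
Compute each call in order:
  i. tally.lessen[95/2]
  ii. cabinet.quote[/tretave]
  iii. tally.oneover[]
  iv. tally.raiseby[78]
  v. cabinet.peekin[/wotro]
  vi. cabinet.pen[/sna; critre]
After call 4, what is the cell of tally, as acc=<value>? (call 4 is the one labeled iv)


Answer: acc=7408/95

Derivation:
Act: tally.lessen[x=95/2]
Obs: -95/2
Act: cabinet.quote[p=/tretave]
Obs: hesmi
Act: tally.oneover[]
Obs: -2/95
Act: tally.raiseby[x=78]
Obs: 7408/95
Act: cabinet.peekin[p=/wotro]
Obs: [ta/]
Act: cabinet.pen[p=/sna; c=critre]
Obs: created


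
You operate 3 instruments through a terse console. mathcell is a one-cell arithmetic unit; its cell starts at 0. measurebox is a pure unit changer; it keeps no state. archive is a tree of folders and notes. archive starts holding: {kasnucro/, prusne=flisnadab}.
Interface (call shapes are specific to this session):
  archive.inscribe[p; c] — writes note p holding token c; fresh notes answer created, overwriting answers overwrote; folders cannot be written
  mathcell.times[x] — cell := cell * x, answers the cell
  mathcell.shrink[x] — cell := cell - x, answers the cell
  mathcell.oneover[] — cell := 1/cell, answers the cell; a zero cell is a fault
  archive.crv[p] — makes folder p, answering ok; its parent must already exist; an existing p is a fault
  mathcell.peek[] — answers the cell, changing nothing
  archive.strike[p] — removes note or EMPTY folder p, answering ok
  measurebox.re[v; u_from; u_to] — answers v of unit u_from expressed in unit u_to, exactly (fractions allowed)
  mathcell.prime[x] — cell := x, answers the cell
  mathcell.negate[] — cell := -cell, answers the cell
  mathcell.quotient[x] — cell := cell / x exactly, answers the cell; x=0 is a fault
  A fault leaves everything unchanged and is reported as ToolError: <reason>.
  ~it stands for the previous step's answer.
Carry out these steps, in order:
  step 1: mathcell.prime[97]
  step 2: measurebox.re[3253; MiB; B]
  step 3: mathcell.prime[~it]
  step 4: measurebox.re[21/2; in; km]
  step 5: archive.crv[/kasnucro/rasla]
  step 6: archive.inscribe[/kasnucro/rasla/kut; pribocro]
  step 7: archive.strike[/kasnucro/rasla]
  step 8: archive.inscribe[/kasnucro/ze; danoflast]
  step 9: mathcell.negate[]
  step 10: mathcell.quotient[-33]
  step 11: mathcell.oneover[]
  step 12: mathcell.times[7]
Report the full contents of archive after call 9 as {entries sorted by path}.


Answer: {kasnucro/, kasnucro/rasla/, kasnucro/rasla/kut=pribocro, kasnucro/ze=danoflast, prusne=flisnadab}

Derivation:
>>> mathcell.prime x→97
  97
>>> measurebox.re v→3253 u_from→MiB u_to→B
  3411017728
>>> mathcell.prime x→~it
  3411017728
>>> measurebox.re v→21/2 u_from→in u_to→km
  2667/10000000
>>> archive.crv p→/kasnucro/rasla
  ok
>>> archive.inscribe p→/kasnucro/rasla/kut c→pribocro
  created
>>> archive.strike p→/kasnucro/rasla
  ToolError: not empty
>>> archive.inscribe p→/kasnucro/ze c→danoflast
  created
>>> mathcell.negate
  -3411017728
>>> mathcell.quotient x→-33
  3411017728/33
>>> mathcell.oneover
  33/3411017728
>>> mathcell.times x→7
  231/3411017728


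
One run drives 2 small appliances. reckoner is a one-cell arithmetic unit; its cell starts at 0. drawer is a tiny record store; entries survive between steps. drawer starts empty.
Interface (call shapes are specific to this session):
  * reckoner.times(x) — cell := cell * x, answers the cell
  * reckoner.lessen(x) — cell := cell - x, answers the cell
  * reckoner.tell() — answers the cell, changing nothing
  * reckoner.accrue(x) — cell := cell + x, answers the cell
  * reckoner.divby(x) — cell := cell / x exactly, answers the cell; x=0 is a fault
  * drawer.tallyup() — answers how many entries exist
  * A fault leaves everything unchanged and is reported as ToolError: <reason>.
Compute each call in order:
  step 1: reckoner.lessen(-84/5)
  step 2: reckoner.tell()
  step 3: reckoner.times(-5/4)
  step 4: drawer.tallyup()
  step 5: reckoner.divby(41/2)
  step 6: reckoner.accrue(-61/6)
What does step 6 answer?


Answer: -2753/246

Derivation:
→ lessen(x→-84/5)
← 84/5
→ tell()
← 84/5
→ times(x→-5/4)
← -21
→ tallyup()
← 0
→ divby(x→41/2)
← -42/41
→ accrue(x→-61/6)
← -2753/246


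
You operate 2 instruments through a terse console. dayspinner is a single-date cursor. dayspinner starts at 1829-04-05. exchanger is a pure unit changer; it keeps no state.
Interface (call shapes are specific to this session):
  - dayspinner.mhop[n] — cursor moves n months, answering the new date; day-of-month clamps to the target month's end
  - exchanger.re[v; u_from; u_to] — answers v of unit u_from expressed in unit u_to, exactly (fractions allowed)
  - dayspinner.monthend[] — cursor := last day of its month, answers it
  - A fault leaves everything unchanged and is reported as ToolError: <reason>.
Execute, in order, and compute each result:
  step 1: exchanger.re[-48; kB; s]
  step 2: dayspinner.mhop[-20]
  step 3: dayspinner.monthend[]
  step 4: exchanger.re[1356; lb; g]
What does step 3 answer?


Answer: 1827-08-31

Derivation:
Act: exchanger.re[v→-48; u_from→kB; u_to→s]
Obs: ToolError: incompatible units
Act: dayspinner.mhop[n→-20]
Obs: 1827-08-05
Act: dayspinner.monthend[]
Obs: 1827-08-31
Act: exchanger.re[v→1356; u_from→lb; u_to→g]
Obs: 15376781343/25000


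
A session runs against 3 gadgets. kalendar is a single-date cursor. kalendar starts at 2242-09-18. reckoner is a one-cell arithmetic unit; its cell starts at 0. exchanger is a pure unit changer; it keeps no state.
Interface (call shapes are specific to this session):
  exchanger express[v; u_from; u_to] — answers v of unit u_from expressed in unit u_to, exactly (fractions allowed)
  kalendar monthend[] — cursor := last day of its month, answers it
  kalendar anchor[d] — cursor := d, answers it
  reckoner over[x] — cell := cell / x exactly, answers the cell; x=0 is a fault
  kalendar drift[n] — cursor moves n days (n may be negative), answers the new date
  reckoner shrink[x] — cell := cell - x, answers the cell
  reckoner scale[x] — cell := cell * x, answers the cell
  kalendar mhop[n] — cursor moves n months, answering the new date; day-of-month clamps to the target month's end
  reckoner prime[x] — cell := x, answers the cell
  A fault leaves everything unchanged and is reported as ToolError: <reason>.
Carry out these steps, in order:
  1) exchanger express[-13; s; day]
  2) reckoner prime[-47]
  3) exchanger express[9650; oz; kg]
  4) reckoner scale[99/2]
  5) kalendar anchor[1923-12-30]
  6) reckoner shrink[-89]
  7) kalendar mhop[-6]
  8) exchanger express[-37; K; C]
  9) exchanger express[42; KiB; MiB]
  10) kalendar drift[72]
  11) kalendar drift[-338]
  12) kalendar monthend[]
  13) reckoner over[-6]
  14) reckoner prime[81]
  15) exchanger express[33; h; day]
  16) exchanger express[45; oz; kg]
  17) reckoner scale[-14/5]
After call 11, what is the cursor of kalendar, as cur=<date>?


Answer: cur=1922-10-07

Derivation:
·→ exchanger express(v→-13, u_from→s, u_to→day)
·← -13/86400
·→ reckoner prime(x→-47)
·← -47
·→ exchanger express(v→9650, u_from→oz, u_to→kg)
·← 8754332741/32000000
·→ reckoner scale(x→99/2)
·← -4653/2
·→ kalendar anchor(d→1923-12-30)
·← 1923-12-30
·→ reckoner shrink(x→-89)
·← -4475/2
·→ kalendar mhop(n→-6)
·← 1923-06-30
·→ exchanger express(v→-37, u_from→K, u_to→C)
·← -6203/20
·→ exchanger express(v→42, u_from→KiB, u_to→MiB)
·← 21/512
·→ kalendar drift(n→72)
·← 1923-09-10
·→ kalendar drift(n→-338)
·← 1922-10-07
·→ kalendar monthend()
·← 1922-10-31
·→ reckoner over(x→-6)
·← 4475/12
·→ reckoner prime(x→81)
·← 81
·→ exchanger express(v→33, u_from→h, u_to→day)
·← 11/8
·→ exchanger express(v→45, u_from→oz, u_to→kg)
·← 408233133/320000000
·→ reckoner scale(x→-14/5)
·← -1134/5


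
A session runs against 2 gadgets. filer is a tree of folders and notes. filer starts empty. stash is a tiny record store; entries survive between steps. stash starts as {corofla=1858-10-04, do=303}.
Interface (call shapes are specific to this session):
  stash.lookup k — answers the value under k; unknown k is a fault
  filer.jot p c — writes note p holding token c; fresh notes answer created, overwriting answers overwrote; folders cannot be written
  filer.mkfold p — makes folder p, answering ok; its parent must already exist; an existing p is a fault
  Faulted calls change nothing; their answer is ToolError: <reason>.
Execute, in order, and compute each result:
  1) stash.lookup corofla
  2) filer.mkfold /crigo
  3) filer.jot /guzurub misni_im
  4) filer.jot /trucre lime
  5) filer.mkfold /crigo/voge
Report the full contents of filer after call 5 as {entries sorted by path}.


CALL stash.lookup[k='corofla']
RET  1858-10-04
CALL filer.mkfold[p='/crigo']
RET  ok
CALL filer.jot[p='/guzurub'; c='misni_im']
RET  created
CALL filer.jot[p='/trucre'; c='lime']
RET  created
CALL filer.mkfold[p='/crigo/voge']
RET  ok

Answer: {crigo/, crigo/voge/, guzurub=misni_im, trucre=lime}


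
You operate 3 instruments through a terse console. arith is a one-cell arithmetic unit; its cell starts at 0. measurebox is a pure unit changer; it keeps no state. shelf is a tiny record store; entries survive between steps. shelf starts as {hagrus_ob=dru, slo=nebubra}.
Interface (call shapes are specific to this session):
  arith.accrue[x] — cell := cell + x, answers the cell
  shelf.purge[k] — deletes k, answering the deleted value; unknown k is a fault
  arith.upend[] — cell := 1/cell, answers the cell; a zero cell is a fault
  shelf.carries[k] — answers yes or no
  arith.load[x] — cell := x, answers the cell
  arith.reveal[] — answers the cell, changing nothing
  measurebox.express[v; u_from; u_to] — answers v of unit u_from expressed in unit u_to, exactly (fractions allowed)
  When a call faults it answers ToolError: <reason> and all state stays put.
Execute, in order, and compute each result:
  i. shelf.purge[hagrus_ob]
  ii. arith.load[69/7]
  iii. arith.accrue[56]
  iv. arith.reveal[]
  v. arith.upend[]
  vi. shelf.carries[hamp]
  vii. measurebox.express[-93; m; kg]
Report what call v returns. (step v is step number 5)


→ shelf.purge(hagrus_ob)
← dru
→ arith.load(69/7)
← 69/7
→ arith.accrue(56)
← 461/7
→ arith.reveal()
← 461/7
→ arith.upend()
← 7/461
→ shelf.carries(hamp)
← no
→ measurebox.express(-93, m, kg)
← ToolError: incompatible units

Answer: 7/461


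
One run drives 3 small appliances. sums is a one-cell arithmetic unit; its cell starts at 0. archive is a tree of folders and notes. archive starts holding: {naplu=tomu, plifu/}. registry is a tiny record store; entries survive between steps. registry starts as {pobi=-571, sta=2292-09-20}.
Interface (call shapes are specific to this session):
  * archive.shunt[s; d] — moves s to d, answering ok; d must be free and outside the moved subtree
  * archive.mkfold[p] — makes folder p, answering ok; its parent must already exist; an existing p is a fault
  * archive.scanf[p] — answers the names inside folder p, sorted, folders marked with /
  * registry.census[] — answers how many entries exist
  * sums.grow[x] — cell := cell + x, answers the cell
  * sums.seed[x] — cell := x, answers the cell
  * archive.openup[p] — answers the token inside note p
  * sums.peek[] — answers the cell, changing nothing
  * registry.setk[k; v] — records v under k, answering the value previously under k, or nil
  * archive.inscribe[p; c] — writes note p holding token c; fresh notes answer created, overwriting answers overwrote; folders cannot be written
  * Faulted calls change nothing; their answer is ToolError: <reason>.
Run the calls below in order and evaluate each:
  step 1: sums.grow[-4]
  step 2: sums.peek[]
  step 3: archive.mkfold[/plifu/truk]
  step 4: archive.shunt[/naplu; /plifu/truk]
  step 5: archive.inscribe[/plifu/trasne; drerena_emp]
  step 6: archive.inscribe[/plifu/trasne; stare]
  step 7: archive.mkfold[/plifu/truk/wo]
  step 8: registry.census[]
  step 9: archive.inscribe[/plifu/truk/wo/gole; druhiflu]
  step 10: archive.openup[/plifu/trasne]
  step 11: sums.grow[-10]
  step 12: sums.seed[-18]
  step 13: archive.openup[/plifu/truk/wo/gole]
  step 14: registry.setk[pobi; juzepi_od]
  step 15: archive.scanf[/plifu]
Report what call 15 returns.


Do: sums.grow[x→-4]
See: -4
Do: sums.peek[]
See: -4
Do: archive.mkfold[p→/plifu/truk]
See: ok
Do: archive.shunt[s→/naplu; d→/plifu/truk]
See: ToolError: exists
Do: archive.inscribe[p→/plifu/trasne; c→drerena_emp]
See: created
Do: archive.inscribe[p→/plifu/trasne; c→stare]
See: overwrote
Do: archive.mkfold[p→/plifu/truk/wo]
See: ok
Do: registry.census[]
See: 2
Do: archive.inscribe[p→/plifu/truk/wo/gole; c→druhiflu]
See: created
Do: archive.openup[p→/plifu/trasne]
See: stare
Do: sums.grow[x→-10]
See: -14
Do: sums.seed[x→-18]
See: -18
Do: archive.openup[p→/plifu/truk/wo/gole]
See: druhiflu
Do: registry.setk[k→pobi; v→juzepi_od]
See: -571
Do: archive.scanf[p→/plifu]
See: [trasne, truk/]

Answer: [trasne, truk/]


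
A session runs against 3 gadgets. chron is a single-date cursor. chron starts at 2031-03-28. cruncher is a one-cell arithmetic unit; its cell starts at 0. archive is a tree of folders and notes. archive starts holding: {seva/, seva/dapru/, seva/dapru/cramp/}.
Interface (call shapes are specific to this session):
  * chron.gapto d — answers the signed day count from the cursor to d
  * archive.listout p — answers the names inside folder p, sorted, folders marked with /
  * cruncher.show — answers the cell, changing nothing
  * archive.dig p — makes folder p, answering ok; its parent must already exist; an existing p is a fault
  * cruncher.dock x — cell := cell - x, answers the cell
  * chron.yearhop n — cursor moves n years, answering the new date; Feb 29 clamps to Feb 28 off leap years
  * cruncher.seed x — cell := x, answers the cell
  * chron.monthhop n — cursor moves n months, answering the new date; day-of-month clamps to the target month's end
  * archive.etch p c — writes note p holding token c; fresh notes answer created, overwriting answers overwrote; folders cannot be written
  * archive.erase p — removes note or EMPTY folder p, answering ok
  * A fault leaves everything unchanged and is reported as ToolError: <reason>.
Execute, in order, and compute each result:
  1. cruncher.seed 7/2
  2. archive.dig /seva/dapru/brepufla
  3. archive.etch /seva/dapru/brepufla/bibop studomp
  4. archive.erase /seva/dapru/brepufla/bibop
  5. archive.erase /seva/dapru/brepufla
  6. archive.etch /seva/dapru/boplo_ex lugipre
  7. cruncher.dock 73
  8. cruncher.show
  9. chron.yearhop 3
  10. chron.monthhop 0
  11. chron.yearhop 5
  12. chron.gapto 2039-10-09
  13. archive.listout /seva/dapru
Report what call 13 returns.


# 1. cruncher.seed(x=7/2) => 7/2
# 2. archive.dig(p=/seva/dapru/brepufla) => ok
# 3. archive.etch(p=/seva/dapru/brepufla/bibop, c=studomp) => created
# 4. archive.erase(p=/seva/dapru/brepufla/bibop) => ok
# 5. archive.erase(p=/seva/dapru/brepufla) => ok
# 6. archive.etch(p=/seva/dapru/boplo_ex, c=lugipre) => created
# 7. cruncher.dock(x=73) => -139/2
# 8. cruncher.show() => -139/2
# 9. chron.yearhop(n=3) => 2034-03-28
# 10. chron.monthhop(n=0) => 2034-03-28
# 11. chron.yearhop(n=5) => 2039-03-28
# 12. chron.gapto(d=2039-10-09) => 195
# 13. archive.listout(p=/seva/dapru) => [boplo_ex, cramp/]

Answer: [boplo_ex, cramp/]


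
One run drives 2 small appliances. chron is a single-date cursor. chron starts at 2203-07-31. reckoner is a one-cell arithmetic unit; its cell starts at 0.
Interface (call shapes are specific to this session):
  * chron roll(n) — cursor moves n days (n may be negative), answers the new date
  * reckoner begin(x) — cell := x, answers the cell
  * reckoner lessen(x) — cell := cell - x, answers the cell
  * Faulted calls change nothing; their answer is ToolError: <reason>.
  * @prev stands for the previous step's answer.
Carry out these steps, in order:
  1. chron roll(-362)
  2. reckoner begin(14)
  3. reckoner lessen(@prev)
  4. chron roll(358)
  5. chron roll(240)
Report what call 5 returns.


Answer: 2204-03-23

Derivation:
I try chron roll with n→-362, and see 2202-08-03.
I invoke reckoner begin with x→14, and observe 14.
Using reckoner lessen with x→@prev: 0.
I call chron roll with n→358, yielding 2203-07-27.
I invoke chron roll with n→240, yielding 2204-03-23.


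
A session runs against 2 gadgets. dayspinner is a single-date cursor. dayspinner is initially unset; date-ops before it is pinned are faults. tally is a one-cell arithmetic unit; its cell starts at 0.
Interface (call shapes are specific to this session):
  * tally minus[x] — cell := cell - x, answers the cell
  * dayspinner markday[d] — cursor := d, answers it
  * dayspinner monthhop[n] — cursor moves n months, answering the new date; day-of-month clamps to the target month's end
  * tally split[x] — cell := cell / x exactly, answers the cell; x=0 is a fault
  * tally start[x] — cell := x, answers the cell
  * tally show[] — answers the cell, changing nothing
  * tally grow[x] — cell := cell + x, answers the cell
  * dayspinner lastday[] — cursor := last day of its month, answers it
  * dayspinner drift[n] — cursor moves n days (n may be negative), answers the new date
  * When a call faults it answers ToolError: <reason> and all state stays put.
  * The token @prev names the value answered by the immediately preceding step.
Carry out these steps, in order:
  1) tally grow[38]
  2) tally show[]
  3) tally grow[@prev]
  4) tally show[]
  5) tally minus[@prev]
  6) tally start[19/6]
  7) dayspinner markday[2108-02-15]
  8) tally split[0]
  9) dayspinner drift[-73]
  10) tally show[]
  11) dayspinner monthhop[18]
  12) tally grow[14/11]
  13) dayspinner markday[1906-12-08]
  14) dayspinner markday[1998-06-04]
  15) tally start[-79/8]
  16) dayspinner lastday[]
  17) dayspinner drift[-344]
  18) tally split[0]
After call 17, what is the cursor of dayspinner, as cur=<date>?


Then tally grow passing x='38', and observe 38.
I call tally show(), yielding 38.
I run tally grow passing x='@prev', and see 76.
I invoke tally show, and see 76.
Next I call tally minus passing x='@prev': 0.
I invoke tally start passing x='19/6', and observe 19/6.
I use dayspinner markday passing d='2108-02-15', yielding 2108-02-15.
I run tally split passing x='0', — result: ToolError: division by zero.
Now I run dayspinner drift passing n='-73', giving 2107-12-04.
Calling tally show, yielding 19/6.
Next I call dayspinner monthhop passing n='18', and see 2109-06-04.
Using tally grow passing x='14/11': 293/66.
I try dayspinner markday passing d='1906-12-08': 1906-12-08.
Using dayspinner markday passing d='1998-06-04', and observe 1998-06-04.
Now I run tally start passing x='-79/8', which returns -79/8.
Calling dayspinner lastday(), yielding 1998-06-30.
Calling dayspinner drift passing n='-344', → 1997-07-21.
Then tally split passing x='0', giving ToolError: division by zero.

Answer: cur=1997-07-21


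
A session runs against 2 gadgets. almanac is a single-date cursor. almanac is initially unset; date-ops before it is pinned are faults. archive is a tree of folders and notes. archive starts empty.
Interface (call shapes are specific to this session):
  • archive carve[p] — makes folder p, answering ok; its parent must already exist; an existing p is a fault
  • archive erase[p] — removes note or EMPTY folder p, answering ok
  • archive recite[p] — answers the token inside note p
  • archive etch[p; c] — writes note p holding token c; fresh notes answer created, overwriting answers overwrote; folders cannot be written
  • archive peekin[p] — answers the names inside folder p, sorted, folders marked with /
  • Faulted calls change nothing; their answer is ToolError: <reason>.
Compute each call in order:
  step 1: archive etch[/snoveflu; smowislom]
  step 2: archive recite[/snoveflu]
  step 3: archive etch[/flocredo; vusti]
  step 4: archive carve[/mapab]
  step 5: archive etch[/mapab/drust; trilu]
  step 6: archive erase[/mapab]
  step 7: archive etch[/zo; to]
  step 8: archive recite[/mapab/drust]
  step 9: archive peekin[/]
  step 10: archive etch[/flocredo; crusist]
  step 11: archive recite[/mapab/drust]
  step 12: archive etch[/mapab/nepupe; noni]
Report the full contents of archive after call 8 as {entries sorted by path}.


Answer: {flocredo=vusti, mapab/, mapab/drust=trilu, snoveflu=smowislom, zo=to}

Derivation:
>>> archive etch p=/snoveflu c=smowislom
[out] created
>>> archive recite p=/snoveflu
[out] smowislom
>>> archive etch p=/flocredo c=vusti
[out] created
>>> archive carve p=/mapab
[out] ok
>>> archive etch p=/mapab/drust c=trilu
[out] created
>>> archive erase p=/mapab
[out] ToolError: not empty
>>> archive etch p=/zo c=to
[out] created
>>> archive recite p=/mapab/drust
[out] trilu
>>> archive peekin p=/
[out] [flocredo, mapab/, snoveflu, zo]
>>> archive etch p=/flocredo c=crusist
[out] overwrote
>>> archive recite p=/mapab/drust
[out] trilu
>>> archive etch p=/mapab/nepupe c=noni
[out] created


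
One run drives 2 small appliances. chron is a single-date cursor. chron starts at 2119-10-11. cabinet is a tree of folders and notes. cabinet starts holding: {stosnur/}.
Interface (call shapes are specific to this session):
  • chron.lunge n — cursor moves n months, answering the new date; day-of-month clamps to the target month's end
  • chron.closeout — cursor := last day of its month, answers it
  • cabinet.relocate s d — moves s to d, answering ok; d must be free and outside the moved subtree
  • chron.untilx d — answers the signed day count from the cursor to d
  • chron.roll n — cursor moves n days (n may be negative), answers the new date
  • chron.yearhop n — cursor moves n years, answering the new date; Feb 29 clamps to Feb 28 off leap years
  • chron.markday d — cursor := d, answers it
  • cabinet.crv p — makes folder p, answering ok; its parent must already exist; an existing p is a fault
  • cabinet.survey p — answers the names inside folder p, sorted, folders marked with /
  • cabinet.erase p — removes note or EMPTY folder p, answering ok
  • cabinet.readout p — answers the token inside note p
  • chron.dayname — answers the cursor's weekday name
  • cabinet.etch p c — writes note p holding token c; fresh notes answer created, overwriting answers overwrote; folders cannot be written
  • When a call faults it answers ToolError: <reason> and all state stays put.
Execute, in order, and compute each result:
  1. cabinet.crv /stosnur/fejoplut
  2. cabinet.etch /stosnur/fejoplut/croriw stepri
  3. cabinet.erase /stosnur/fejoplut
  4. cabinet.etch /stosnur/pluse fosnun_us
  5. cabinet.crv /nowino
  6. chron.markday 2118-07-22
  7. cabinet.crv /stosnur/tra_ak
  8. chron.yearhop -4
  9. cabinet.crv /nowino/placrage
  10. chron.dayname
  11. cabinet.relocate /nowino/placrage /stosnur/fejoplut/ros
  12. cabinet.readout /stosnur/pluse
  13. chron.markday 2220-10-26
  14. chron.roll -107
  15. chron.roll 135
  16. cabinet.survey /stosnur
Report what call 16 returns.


Answer: [fejoplut/, pluse, tra_ak/]

Derivation:
Do: crv[p='/stosnur/fejoplut']
See: ok
Do: etch[p='/stosnur/fejoplut/croriw'; c='stepri']
See: created
Do: erase[p='/stosnur/fejoplut']
See: ToolError: not empty
Do: etch[p='/stosnur/pluse'; c='fosnun_us']
See: created
Do: crv[p='/nowino']
See: ok
Do: markday[d='2118-07-22']
See: 2118-07-22
Do: crv[p='/stosnur/tra_ak']
See: ok
Do: yearhop[n='-4']
See: 2114-07-22
Do: crv[p='/nowino/placrage']
See: ok
Do: dayname[]
See: Sunday
Do: relocate[s='/nowino/placrage'; d='/stosnur/fejoplut/ros']
See: ok
Do: readout[p='/stosnur/pluse']
See: fosnun_us
Do: markday[d='2220-10-26']
See: 2220-10-26
Do: roll[n='-107']
See: 2220-07-11
Do: roll[n='135']
See: 2220-11-23
Do: survey[p='/stosnur']
See: [fejoplut/, pluse, tra_ak/]


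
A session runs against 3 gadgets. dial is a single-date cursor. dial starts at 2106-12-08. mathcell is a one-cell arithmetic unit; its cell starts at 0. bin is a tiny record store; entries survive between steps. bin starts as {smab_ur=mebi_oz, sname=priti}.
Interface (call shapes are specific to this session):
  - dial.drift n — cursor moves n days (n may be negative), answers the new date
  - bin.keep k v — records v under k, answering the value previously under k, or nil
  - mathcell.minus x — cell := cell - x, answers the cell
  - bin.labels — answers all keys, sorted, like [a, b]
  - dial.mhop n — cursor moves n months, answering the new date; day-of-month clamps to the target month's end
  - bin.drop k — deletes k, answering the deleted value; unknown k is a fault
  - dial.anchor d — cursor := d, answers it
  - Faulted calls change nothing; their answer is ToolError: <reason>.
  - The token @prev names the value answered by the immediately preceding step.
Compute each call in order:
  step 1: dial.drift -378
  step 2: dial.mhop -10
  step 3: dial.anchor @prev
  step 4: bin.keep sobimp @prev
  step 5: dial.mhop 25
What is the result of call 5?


Using drift passing n→-378, and see 2105-11-25.
Invoking mhop passing n→-10, — result: 2105-01-25.
I invoke anchor passing d→@prev, — result: 2105-01-25.
I try keep passing k→sobimp, v→@prev, which returns nil.
I run mhop passing n→25: 2107-02-25.

Answer: 2107-02-25


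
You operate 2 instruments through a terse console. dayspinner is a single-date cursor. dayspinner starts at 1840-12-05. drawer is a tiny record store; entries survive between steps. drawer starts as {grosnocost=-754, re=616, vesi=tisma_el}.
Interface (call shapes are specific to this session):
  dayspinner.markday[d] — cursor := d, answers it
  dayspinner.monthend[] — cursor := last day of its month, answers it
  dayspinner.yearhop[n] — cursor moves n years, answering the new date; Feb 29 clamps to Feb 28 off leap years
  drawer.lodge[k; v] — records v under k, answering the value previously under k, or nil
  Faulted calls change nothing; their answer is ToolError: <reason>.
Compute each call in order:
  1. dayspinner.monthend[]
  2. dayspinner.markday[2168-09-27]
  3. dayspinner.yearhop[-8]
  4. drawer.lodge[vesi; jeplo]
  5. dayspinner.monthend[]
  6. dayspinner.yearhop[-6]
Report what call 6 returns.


% dayspinner.monthend
  1840-12-31
% dayspinner.markday d='2168-09-27'
  2168-09-27
% dayspinner.yearhop n='-8'
  2160-09-27
% drawer.lodge k='vesi' v='jeplo'
  tisma_el
% dayspinner.monthend
  2160-09-30
% dayspinner.yearhop n='-6'
  2154-09-30

Answer: 2154-09-30


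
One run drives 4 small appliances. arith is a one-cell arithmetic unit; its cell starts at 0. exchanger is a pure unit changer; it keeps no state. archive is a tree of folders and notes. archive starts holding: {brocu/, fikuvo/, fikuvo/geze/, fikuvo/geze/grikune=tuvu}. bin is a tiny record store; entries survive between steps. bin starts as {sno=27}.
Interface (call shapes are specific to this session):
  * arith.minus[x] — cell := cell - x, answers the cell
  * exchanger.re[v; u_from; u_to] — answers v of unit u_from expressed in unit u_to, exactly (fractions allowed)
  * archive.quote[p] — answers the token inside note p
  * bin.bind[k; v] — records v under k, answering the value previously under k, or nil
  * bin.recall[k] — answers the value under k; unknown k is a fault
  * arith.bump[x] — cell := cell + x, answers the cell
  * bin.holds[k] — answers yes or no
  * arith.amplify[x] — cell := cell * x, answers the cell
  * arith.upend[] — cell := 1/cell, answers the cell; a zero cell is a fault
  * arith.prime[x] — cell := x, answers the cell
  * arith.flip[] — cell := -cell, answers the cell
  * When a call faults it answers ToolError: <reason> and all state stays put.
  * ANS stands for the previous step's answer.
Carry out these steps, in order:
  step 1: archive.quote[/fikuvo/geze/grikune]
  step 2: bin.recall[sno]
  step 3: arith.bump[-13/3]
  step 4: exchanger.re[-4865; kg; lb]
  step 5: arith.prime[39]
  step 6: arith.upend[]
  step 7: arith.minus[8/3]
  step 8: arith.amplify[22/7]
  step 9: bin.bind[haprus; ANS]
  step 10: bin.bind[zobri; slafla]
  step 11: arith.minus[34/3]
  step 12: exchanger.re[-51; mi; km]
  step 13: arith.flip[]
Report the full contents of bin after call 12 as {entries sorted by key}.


Answer: {haprus=-2266/273, sno=27, zobri=slafla}

Derivation:
~$ archive.quote p: /fikuvo/geze/grikune
[out] tuvu
~$ bin.recall k: sno
[out] 27
~$ arith.bump x: -13/3
[out] -13/3
~$ exchanger.re v: -4865 u_from: kg u_to: lb
[out] -69500000000/6479891
~$ arith.prime x: 39
[out] 39
~$ arith.upend
[out] 1/39
~$ arith.minus x: 8/3
[out] -103/39
~$ arith.amplify x: 22/7
[out] -2266/273
~$ bin.bind k: haprus v: ANS
[out] nil
~$ bin.bind k: zobri v: slafla
[out] nil
~$ arith.minus x: 34/3
[out] -5360/273
~$ exchanger.re v: -51 u_from: mi u_to: km
[out] -1282446/15625
~$ arith.flip
[out] 5360/273


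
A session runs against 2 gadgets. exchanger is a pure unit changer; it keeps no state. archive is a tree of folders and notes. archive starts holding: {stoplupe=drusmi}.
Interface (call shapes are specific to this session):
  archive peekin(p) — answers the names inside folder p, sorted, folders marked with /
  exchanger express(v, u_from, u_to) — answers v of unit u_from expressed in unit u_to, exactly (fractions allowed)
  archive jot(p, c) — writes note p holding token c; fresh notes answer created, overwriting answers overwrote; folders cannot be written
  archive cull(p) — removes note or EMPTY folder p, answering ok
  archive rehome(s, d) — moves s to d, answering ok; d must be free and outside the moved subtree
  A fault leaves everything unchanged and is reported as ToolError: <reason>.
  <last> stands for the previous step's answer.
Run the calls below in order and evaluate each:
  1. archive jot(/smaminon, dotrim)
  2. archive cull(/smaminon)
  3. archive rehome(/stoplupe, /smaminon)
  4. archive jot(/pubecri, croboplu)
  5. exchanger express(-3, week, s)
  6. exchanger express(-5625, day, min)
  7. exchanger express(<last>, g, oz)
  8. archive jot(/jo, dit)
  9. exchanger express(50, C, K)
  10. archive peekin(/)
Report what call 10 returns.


Answer: [jo, pubecri, smaminon]

Derivation:
% 1. archive jot(/smaminon, dotrim) : created
% 2. archive cull(/smaminon) : ok
% 3. archive rehome(/stoplupe, /smaminon) : ok
% 4. archive jot(/pubecri, croboplu) : created
% 5. exchanger express(-3, week, s) : -1814400
% 6. exchanger express(-5625, day, min) : -8100000
% 7. exchanger express(<last>, g, oz) : -12960000000000/45359237
% 8. archive jot(/jo, dit) : created
% 9. exchanger express(50, C, K) : 6463/20
% 10. archive peekin(/) : [jo, pubecri, smaminon]


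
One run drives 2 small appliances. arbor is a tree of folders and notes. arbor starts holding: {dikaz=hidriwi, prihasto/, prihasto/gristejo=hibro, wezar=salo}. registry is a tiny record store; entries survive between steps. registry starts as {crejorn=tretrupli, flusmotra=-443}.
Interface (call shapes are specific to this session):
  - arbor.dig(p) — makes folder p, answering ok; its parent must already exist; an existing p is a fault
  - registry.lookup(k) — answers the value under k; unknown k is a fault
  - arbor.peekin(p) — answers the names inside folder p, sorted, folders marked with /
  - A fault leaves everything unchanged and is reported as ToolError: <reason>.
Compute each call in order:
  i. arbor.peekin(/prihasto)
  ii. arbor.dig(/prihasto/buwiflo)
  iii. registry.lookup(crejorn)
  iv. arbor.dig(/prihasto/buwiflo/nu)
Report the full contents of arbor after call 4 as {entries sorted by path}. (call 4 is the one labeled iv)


Answer: {dikaz=hidriwi, prihasto/, prihasto/buwiflo/, prihasto/buwiflo/nu/, prihasto/gristejo=hibro, wezar=salo}

Derivation:
# peekin(p: /prihasto) ~> [gristejo]
# dig(p: /prihasto/buwiflo) ~> ok
# lookup(k: crejorn) ~> tretrupli
# dig(p: /prihasto/buwiflo/nu) ~> ok
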